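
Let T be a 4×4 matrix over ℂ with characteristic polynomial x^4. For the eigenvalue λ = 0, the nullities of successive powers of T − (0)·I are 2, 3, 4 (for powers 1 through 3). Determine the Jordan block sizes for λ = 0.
Block sizes for λ = 0: [3, 1]

From the dimensions of kernels of powers, the number of Jordan blocks of size at least j is d_j − d_{j−1} where d_j = dim ker(N^j) (with d_0 = 0). Computing the differences gives [2, 1, 1].
The number of blocks of size exactly k is (#blocks of size ≥ k) − (#blocks of size ≥ k + 1), so the partition is: 1 block(s) of size 1, 1 block(s) of size 3.
In nonincreasing order the block sizes are [3, 1].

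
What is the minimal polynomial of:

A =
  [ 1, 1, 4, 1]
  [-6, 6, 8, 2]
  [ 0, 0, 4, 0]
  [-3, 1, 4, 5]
x^2 - 8*x + 16

The characteristic polynomial is χ_A(x) = (x - 4)^4, so the eigenvalues are known. The minimal polynomial is
  m_A(x) = Π_λ (x − λ)^{k_λ}
where k_λ is the size of the *largest* Jordan block for λ (equivalently, the smallest k with (A − λI)^k v = 0 for every generalised eigenvector v of λ).

  λ = 4: largest Jordan block has size 2, contributing (x − 4)^2

So m_A(x) = (x - 4)^2 = x^2 - 8*x + 16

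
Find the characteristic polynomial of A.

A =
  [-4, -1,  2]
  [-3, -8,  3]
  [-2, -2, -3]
x^3 + 15*x^2 + 75*x + 125

Expanding det(x·I − A) (e.g. by cofactor expansion or by noting that A is similar to its Jordan form J, which has the same characteristic polynomial as A) gives
  χ_A(x) = x^3 + 15*x^2 + 75*x + 125
which factors as (x + 5)^3. The eigenvalues (with algebraic multiplicities) are λ = -5 with multiplicity 3.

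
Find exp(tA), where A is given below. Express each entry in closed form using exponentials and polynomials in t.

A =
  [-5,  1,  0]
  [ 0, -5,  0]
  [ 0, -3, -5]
e^{tA} =
  [exp(-5*t), t*exp(-5*t), 0]
  [0, exp(-5*t), 0]
  [0, -3*t*exp(-5*t), exp(-5*t)]

Strategy: write A = P · J · P⁻¹ where J is a Jordan canonical form, so e^{tA} = P · e^{tJ} · P⁻¹, and e^{tJ} can be computed block-by-block.

A has Jordan form
J =
  [-5,  1,  0]
  [ 0, -5,  0]
  [ 0,  0, -5]
(up to reordering of blocks).

Per-block formulas:
  For a 2×2 Jordan block J_2(-5): exp(t · J_2(-5)) = e^(-5t)·(I + t·N), where N is the 2×2 nilpotent shift.
  For a 1×1 block at λ = -5: exp(t · [-5]) = [e^(-5t)].

After assembling e^{tJ} and conjugating by P, we get:

e^{tA} =
  [exp(-5*t), t*exp(-5*t), 0]
  [0, exp(-5*t), 0]
  [0, -3*t*exp(-5*t), exp(-5*t)]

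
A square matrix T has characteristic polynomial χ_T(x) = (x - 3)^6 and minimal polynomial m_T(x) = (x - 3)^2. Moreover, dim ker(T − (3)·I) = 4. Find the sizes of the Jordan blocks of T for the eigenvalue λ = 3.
Block sizes for λ = 3: [2, 2, 1, 1]

Step 1 — from the characteristic polynomial, algebraic multiplicity of λ = 3 is 6. From dim ker(T − (3)·I) = 4, there are exactly 4 Jordan blocks for λ = 3.
Step 2 — from the minimal polynomial, the factor (x − 3)^2 tells us the largest block for λ = 3 has size 2.
Step 3 — with total size 6, 4 blocks, and largest block 2, the block sizes (in nonincreasing order) are [2, 2, 1, 1].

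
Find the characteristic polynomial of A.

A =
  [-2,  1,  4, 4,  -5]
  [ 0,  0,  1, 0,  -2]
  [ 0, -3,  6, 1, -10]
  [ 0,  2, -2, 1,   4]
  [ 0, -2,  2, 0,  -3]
x^5 - 2*x^4 - 2*x^3 + 8*x^2 - 7*x + 2

Expanding det(x·I − A) (e.g. by cofactor expansion or by noting that A is similar to its Jordan form J, which has the same characteristic polynomial as A) gives
  χ_A(x) = x^5 - 2*x^4 - 2*x^3 + 8*x^2 - 7*x + 2
which factors as (x - 1)^4*(x + 2). The eigenvalues (with algebraic multiplicities) are λ = -2 with multiplicity 1, λ = 1 with multiplicity 4.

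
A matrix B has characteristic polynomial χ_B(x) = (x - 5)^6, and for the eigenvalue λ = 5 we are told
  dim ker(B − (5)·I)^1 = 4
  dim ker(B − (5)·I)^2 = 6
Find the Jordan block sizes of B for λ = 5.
Block sizes for λ = 5: [2, 2, 1, 1]

From the dimensions of kernels of powers, the number of Jordan blocks of size at least j is d_j − d_{j−1} where d_j = dim ker(N^j) (with d_0 = 0). Computing the differences gives [4, 2].
The number of blocks of size exactly k is (#blocks of size ≥ k) − (#blocks of size ≥ k + 1), so the partition is: 2 block(s) of size 1, 2 block(s) of size 2.
In nonincreasing order the block sizes are [2, 2, 1, 1].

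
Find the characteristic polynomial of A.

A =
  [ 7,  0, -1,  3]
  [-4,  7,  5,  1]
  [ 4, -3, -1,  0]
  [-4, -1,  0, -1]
x^4 - 12*x^3 + 54*x^2 - 108*x + 81

Expanding det(x·I − A) (e.g. by cofactor expansion or by noting that A is similar to its Jordan form J, which has the same characteristic polynomial as A) gives
  χ_A(x) = x^4 - 12*x^3 + 54*x^2 - 108*x + 81
which factors as (x - 3)^4. The eigenvalues (with algebraic multiplicities) are λ = 3 with multiplicity 4.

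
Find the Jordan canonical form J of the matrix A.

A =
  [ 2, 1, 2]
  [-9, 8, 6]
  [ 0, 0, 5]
J_2(5) ⊕ J_1(5)

The characteristic polynomial is
  det(x·I − A) = x^3 - 15*x^2 + 75*x - 125 = (x - 5)^3

Eigenvalues and multiplicities (the geometric multiplicity of λ is n − rank(A − λI), which equals the number of Jordan blocks for λ):
  λ = 5: algebraic multiplicity = 3, geometric multiplicity = 2

Determining the block sizes for each eigenvalue:
  λ = 5: 2 blocks summing to 3 forces exactly one block of size 2 and the rest size 1 → block sizes [2, 1]

Assembling the blocks gives a Jordan form
J =
  [5, 1, 0]
  [0, 5, 0]
  [0, 0, 5]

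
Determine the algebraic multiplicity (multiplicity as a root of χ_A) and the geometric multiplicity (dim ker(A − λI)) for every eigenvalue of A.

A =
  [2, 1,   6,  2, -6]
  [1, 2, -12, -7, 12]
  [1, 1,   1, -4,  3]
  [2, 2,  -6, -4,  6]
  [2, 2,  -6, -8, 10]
λ = 1: alg = 3, geom = 2; λ = 4: alg = 2, geom = 2

Step 1 — factor the characteristic polynomial to read off the algebraic multiplicities:
  χ_A(x) = (x - 4)^2*(x - 1)^3

Step 2 — compute geometric multiplicities via the rank-nullity identity g(λ) = n − rank(A − λI):
  rank(A − (1)·I) = 3, so dim ker(A − (1)·I) = n − 3 = 2
  rank(A − (4)·I) = 3, so dim ker(A − (4)·I) = n − 3 = 2

Summary:
  λ = 1: algebraic multiplicity = 3, geometric multiplicity = 2
  λ = 4: algebraic multiplicity = 2, geometric multiplicity = 2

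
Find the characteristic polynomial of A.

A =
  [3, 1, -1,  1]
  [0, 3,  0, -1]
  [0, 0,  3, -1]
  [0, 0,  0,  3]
x^4 - 12*x^3 + 54*x^2 - 108*x + 81

Expanding det(x·I − A) (e.g. by cofactor expansion or by noting that A is similar to its Jordan form J, which has the same characteristic polynomial as A) gives
  χ_A(x) = x^4 - 12*x^3 + 54*x^2 - 108*x + 81
which factors as (x - 3)^4. The eigenvalues (with algebraic multiplicities) are λ = 3 with multiplicity 4.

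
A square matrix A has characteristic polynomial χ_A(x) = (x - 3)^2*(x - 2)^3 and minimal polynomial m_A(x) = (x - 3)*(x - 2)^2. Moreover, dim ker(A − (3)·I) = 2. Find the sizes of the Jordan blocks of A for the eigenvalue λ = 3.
Block sizes for λ = 3: [1, 1]

Step 1 — from the characteristic polynomial, algebraic multiplicity of λ = 3 is 2. From dim ker(A − (3)·I) = 2, there are exactly 2 Jordan blocks for λ = 3.
Step 2 — from the minimal polynomial, the factor (x − 3) tells us the largest block for λ = 3 has size 1.
Step 3 — with total size 2, 2 blocks, and largest block 1, the block sizes (in nonincreasing order) are [1, 1].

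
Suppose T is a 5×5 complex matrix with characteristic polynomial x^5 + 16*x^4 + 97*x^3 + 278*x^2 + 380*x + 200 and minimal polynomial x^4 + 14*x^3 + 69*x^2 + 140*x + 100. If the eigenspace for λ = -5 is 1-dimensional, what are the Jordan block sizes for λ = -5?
Block sizes for λ = -5: [2]

Step 1 — from the characteristic polynomial, algebraic multiplicity of λ = -5 is 2. From dim ker(T − (-5)·I) = 1, there are exactly 1 Jordan blocks for λ = -5.
Step 2 — from the minimal polynomial, the factor (x + 5)^2 tells us the largest block for λ = -5 has size 2.
Step 3 — with total size 2, 1 blocks, and largest block 2, the block sizes (in nonincreasing order) are [2].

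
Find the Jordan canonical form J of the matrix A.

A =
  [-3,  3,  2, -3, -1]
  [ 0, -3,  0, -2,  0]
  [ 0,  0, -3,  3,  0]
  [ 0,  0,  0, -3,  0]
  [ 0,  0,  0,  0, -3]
J_2(-3) ⊕ J_2(-3) ⊕ J_1(-3)

The characteristic polynomial is
  det(x·I − A) = x^5 + 15*x^4 + 90*x^3 + 270*x^2 + 405*x + 243 = (x + 3)^5

Eigenvalues and multiplicities (the geometric multiplicity of λ is n − rank(A − λI), which equals the number of Jordan blocks for λ):
  λ = -3: algebraic multiplicity = 5, geometric multiplicity = 3

Determining the block sizes for each eigenvalue:
  λ = -3: with am = 5 and gm = 3, the partition is not yet determined (e.g. several partitions of 5 into 3 parts exist). Let N = A − (-3)·I. Computing rank(N^1) = 2, rank(N^2) = 0; the number of blocks of size ≥ j is rank(N^{j−1}) − rank(N^j), giving [3, 2]. So we have 2 block(s) of size 2, 1 block(s) of size 1 → block sizes [2, 2, 1]

Assembling the blocks gives a Jordan form
J =
  [-3,  1,  0,  0,  0]
  [ 0, -3,  0,  0,  0]
  [ 0,  0, -3,  1,  0]
  [ 0,  0,  0, -3,  0]
  [ 0,  0,  0,  0, -3]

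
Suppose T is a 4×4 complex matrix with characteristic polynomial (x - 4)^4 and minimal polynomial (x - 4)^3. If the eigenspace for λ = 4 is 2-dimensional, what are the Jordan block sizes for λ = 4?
Block sizes for λ = 4: [3, 1]

Step 1 — from the characteristic polynomial, algebraic multiplicity of λ = 4 is 4. From dim ker(T − (4)·I) = 2, there are exactly 2 Jordan blocks for λ = 4.
Step 2 — from the minimal polynomial, the factor (x − 4)^3 tells us the largest block for λ = 4 has size 3.
Step 3 — with total size 4, 2 blocks, and largest block 3, the block sizes (in nonincreasing order) are [3, 1].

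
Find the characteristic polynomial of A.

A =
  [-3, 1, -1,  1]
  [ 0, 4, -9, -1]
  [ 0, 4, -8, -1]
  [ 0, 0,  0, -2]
x^4 + 9*x^3 + 30*x^2 + 44*x + 24

Expanding det(x·I − A) (e.g. by cofactor expansion or by noting that A is similar to its Jordan form J, which has the same characteristic polynomial as A) gives
  χ_A(x) = x^4 + 9*x^3 + 30*x^2 + 44*x + 24
which factors as (x + 2)^3*(x + 3). The eigenvalues (with algebraic multiplicities) are λ = -3 with multiplicity 1, λ = -2 with multiplicity 3.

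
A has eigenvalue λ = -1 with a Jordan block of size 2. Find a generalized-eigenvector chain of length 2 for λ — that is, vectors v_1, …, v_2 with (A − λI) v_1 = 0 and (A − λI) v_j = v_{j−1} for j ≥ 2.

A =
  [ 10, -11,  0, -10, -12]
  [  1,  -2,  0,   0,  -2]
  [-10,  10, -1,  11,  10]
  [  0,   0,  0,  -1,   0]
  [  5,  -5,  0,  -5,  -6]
A Jordan chain for λ = -1 of length 2:
v_1 = (1, 1, 1, 0, 0)ᵀ
v_2 = (1, 0, 0, 1, 0)ᵀ

Let N = A − (-1)·I. We want v_2 with N^2 v_2 = 0 but N^1 v_2 ≠ 0; then v_{j-1} := N · v_j for j = 2, …, 2.

Pick v_2 = (1, 0, 0, 1, 0)ᵀ.
Then v_1 = N · v_2 = (1, 1, 1, 0, 0)ᵀ.

Sanity check: (A − (-1)·I) v_1 = (0, 0, 0, 0, 0)ᵀ = 0. ✓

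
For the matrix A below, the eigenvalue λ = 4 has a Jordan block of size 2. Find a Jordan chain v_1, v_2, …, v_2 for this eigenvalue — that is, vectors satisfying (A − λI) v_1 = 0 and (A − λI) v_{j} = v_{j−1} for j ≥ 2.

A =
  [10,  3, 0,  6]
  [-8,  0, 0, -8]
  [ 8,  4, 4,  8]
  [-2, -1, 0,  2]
A Jordan chain for λ = 4 of length 2:
v_1 = (6, -8, 8, -2)ᵀ
v_2 = (1, 0, 0, 0)ᵀ

Let N = A − (4)·I. We want v_2 with N^2 v_2 = 0 but N^1 v_2 ≠ 0; then v_{j-1} := N · v_j for j = 2, …, 2.

Pick v_2 = (1, 0, 0, 0)ᵀ.
Then v_1 = N · v_2 = (6, -8, 8, -2)ᵀ.

Sanity check: (A − (4)·I) v_1 = (0, 0, 0, 0)ᵀ = 0. ✓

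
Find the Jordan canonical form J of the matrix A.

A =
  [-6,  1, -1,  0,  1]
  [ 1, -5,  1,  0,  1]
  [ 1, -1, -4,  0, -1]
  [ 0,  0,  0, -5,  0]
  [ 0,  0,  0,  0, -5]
J_3(-5) ⊕ J_1(-5) ⊕ J_1(-5)

The characteristic polynomial is
  det(x·I − A) = x^5 + 25*x^4 + 250*x^3 + 1250*x^2 + 3125*x + 3125 = (x + 5)^5

Eigenvalues and multiplicities (the geometric multiplicity of λ is n − rank(A − λI), which equals the number of Jordan blocks for λ):
  λ = -5: algebraic multiplicity = 5, geometric multiplicity = 3

Determining the block sizes for each eigenvalue:
  λ = -5: with am = 5 and gm = 3, the partition is not yet determined (e.g. several partitions of 5 into 3 parts exist). Let N = A − (-5)·I. Computing rank(N^1) = 2, rank(N^2) = 1, rank(N^3) = 0; the number of blocks of size ≥ j is rank(N^{j−1}) − rank(N^j), giving [3, 1, 1]. So we have 1 block(s) of size 3, 2 block(s) of size 1 → block sizes [3, 1, 1]

Assembling the blocks gives a Jordan form
J =
  [-5,  1,  0,  0,  0]
  [ 0, -5,  1,  0,  0]
  [ 0,  0, -5,  0,  0]
  [ 0,  0,  0, -5,  0]
  [ 0,  0,  0,  0, -5]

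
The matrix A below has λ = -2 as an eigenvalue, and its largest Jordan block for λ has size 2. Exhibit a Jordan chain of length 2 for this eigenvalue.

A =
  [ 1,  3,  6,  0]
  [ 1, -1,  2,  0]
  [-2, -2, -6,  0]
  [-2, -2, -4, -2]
A Jordan chain for λ = -2 of length 2:
v_1 = (3, 1, -2, -2)ᵀ
v_2 = (1, 0, 0, 0)ᵀ

Let N = A − (-2)·I. We want v_2 with N^2 v_2 = 0 but N^1 v_2 ≠ 0; then v_{j-1} := N · v_j for j = 2, …, 2.

Pick v_2 = (1, 0, 0, 0)ᵀ.
Then v_1 = N · v_2 = (3, 1, -2, -2)ᵀ.

Sanity check: (A − (-2)·I) v_1 = (0, 0, 0, 0)ᵀ = 0. ✓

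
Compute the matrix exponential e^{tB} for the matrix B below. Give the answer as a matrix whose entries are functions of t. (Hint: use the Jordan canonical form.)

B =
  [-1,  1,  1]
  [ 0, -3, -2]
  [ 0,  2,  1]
e^{tB} =
  [exp(-t), t*exp(-t), t*exp(-t)]
  [0, -2*t*exp(-t) + exp(-t), -2*t*exp(-t)]
  [0, 2*t*exp(-t), 2*t*exp(-t) + exp(-t)]

Strategy: write B = P · J · P⁻¹ where J is a Jordan canonical form, so e^{tB} = P · e^{tJ} · P⁻¹, and e^{tJ} can be computed block-by-block.

B has Jordan form
J =
  [-1,  1,  0]
  [ 0, -1,  0]
  [ 0,  0, -1]
(up to reordering of blocks).

Per-block formulas:
  For a 1×1 block at λ = -1: exp(t · [-1]) = [e^(-1t)].
  For a 2×2 Jordan block J_2(-1): exp(t · J_2(-1)) = e^(-1t)·(I + t·N), where N is the 2×2 nilpotent shift.

After assembling e^{tJ} and conjugating by P, we get:

e^{tB} =
  [exp(-t), t*exp(-t), t*exp(-t)]
  [0, -2*t*exp(-t) + exp(-t), -2*t*exp(-t)]
  [0, 2*t*exp(-t), 2*t*exp(-t) + exp(-t)]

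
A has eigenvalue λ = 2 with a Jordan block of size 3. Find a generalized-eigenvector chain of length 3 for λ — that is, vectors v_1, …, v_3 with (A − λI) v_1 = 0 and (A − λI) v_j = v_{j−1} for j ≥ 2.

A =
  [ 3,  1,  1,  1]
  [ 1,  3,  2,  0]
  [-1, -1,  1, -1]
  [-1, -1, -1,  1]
A Jordan chain for λ = 2 of length 3:
v_1 = (1, 1, -1, -1)ᵀ
v_2 = (1, 2, -1, -1)ᵀ
v_3 = (0, 0, 1, 0)ᵀ

Let N = A − (2)·I. We want v_3 with N^3 v_3 = 0 but N^2 v_3 ≠ 0; then v_{j-1} := N · v_j for j = 3, …, 2.

Pick v_3 = (0, 0, 1, 0)ᵀ.
Then v_2 = N · v_3 = (1, 2, -1, -1)ᵀ.
Then v_1 = N · v_2 = (1, 1, -1, -1)ᵀ.

Sanity check: (A − (2)·I) v_1 = (0, 0, 0, 0)ᵀ = 0. ✓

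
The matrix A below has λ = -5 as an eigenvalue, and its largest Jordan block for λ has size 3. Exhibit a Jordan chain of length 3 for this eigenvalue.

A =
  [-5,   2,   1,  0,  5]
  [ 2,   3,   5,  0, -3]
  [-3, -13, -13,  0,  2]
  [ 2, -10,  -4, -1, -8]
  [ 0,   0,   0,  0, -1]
A Jordan chain for λ = -5 of length 3:
v_1 = (1, 1, -2, 0, 0)ᵀ
v_2 = (0, 2, -3, 2, 0)ᵀ
v_3 = (1, 0, 0, 0, 0)ᵀ

Let N = A − (-5)·I. We want v_3 with N^3 v_3 = 0 but N^2 v_3 ≠ 0; then v_{j-1} := N · v_j for j = 3, …, 2.

Pick v_3 = (1, 0, 0, 0, 0)ᵀ.
Then v_2 = N · v_3 = (0, 2, -3, 2, 0)ᵀ.
Then v_1 = N · v_2 = (1, 1, -2, 0, 0)ᵀ.

Sanity check: (A − (-5)·I) v_1 = (0, 0, 0, 0, 0)ᵀ = 0. ✓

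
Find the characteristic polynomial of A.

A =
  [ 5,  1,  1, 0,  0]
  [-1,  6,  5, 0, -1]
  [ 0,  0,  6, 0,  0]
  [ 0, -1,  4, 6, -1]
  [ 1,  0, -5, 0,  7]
x^5 - 30*x^4 + 360*x^3 - 2160*x^2 + 6480*x - 7776

Expanding det(x·I − A) (e.g. by cofactor expansion or by noting that A is similar to its Jordan form J, which has the same characteristic polynomial as A) gives
  χ_A(x) = x^5 - 30*x^4 + 360*x^3 - 2160*x^2 + 6480*x - 7776
which factors as (x - 6)^5. The eigenvalues (with algebraic multiplicities) are λ = 6 with multiplicity 5.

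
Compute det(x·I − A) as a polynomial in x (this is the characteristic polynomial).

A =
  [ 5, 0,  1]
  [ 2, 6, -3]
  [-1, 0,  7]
x^3 - 18*x^2 + 108*x - 216

Expanding det(x·I − A) (e.g. by cofactor expansion or by noting that A is similar to its Jordan form J, which has the same characteristic polynomial as A) gives
  χ_A(x) = x^3 - 18*x^2 + 108*x - 216
which factors as (x - 6)^3. The eigenvalues (with algebraic multiplicities) are λ = 6 with multiplicity 3.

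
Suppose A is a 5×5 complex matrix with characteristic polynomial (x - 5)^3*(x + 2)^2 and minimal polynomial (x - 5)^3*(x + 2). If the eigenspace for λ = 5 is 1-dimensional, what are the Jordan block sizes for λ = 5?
Block sizes for λ = 5: [3]

Step 1 — from the characteristic polynomial, algebraic multiplicity of λ = 5 is 3. From dim ker(A − (5)·I) = 1, there are exactly 1 Jordan blocks for λ = 5.
Step 2 — from the minimal polynomial, the factor (x − 5)^3 tells us the largest block for λ = 5 has size 3.
Step 3 — with total size 3, 1 blocks, and largest block 3, the block sizes (in nonincreasing order) are [3].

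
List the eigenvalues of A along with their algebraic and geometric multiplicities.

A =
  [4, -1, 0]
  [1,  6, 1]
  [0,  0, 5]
λ = 5: alg = 3, geom = 1

Step 1 — factor the characteristic polynomial to read off the algebraic multiplicities:
  χ_A(x) = (x - 5)^3

Step 2 — compute geometric multiplicities via the rank-nullity identity g(λ) = n − rank(A − λI):
  rank(A − (5)·I) = 2, so dim ker(A − (5)·I) = n − 2 = 1

Summary:
  λ = 5: algebraic multiplicity = 3, geometric multiplicity = 1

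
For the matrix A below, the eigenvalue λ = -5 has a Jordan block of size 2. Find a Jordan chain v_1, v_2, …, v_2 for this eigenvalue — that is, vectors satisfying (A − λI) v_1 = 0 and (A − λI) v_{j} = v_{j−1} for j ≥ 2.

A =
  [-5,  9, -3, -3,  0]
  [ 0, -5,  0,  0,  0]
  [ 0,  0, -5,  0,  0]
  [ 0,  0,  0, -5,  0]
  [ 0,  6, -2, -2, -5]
A Jordan chain for λ = -5 of length 2:
v_1 = (9, 0, 0, 0, 6)ᵀ
v_2 = (0, 1, 0, 0, 0)ᵀ

Let N = A − (-5)·I. We want v_2 with N^2 v_2 = 0 but N^1 v_2 ≠ 0; then v_{j-1} := N · v_j for j = 2, …, 2.

Pick v_2 = (0, 1, 0, 0, 0)ᵀ.
Then v_1 = N · v_2 = (9, 0, 0, 0, 6)ᵀ.

Sanity check: (A − (-5)·I) v_1 = (0, 0, 0, 0, 0)ᵀ = 0. ✓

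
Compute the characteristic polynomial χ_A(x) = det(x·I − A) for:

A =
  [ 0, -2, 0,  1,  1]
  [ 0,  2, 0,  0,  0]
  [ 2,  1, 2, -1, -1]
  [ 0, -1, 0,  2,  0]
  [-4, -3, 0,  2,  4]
x^5 - 10*x^4 + 40*x^3 - 80*x^2 + 80*x - 32

Expanding det(x·I − A) (e.g. by cofactor expansion or by noting that A is similar to its Jordan form J, which has the same characteristic polynomial as A) gives
  χ_A(x) = x^5 - 10*x^4 + 40*x^3 - 80*x^2 + 80*x - 32
which factors as (x - 2)^5. The eigenvalues (with algebraic multiplicities) are λ = 2 with multiplicity 5.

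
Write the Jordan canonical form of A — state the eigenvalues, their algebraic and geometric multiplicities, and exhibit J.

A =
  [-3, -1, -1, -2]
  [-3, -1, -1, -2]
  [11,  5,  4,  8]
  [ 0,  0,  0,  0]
J_3(0) ⊕ J_1(0)

The characteristic polynomial is
  det(x·I − A) = x^4

Eigenvalues and multiplicities (the geometric multiplicity of λ is n − rank(A − λI), which equals the number of Jordan blocks for λ):
  λ = 0: algebraic multiplicity = 4, geometric multiplicity = 2

Determining the block sizes for each eigenvalue:
  λ = 0: with am = 4 and gm = 2, the partition is not yet determined (e.g. several partitions of 4 into 2 parts exist). Let N = A − (0)·I. Computing rank(N^1) = 2, rank(N^2) = 1, rank(N^3) = 0; the number of blocks of size ≥ j is rank(N^{j−1}) − rank(N^j), giving [2, 1, 1]. So we have 1 block(s) of size 3, 1 block(s) of size 1 → block sizes [3, 1]

Assembling the blocks gives a Jordan form
J =
  [0, 1, 0, 0]
  [0, 0, 1, 0]
  [0, 0, 0, 0]
  [0, 0, 0, 0]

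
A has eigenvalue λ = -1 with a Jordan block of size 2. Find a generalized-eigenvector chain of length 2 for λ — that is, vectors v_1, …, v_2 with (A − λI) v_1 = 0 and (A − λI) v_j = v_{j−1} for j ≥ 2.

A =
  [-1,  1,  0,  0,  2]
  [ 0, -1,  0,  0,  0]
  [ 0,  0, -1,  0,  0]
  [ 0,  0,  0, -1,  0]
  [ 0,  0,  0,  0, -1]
A Jordan chain for λ = -1 of length 2:
v_1 = (1, 0, 0, 0, 0)ᵀ
v_2 = (0, 1, 0, 0, 0)ᵀ

Let N = A − (-1)·I. We want v_2 with N^2 v_2 = 0 but N^1 v_2 ≠ 0; then v_{j-1} := N · v_j for j = 2, …, 2.

Pick v_2 = (0, 1, 0, 0, 0)ᵀ.
Then v_1 = N · v_2 = (1, 0, 0, 0, 0)ᵀ.

Sanity check: (A − (-1)·I) v_1 = (0, 0, 0, 0, 0)ᵀ = 0. ✓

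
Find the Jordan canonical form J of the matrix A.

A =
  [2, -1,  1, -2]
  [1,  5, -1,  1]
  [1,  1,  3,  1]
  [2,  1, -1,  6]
J_2(4) ⊕ J_2(4)

The characteristic polynomial is
  det(x·I − A) = x^4 - 16*x^3 + 96*x^2 - 256*x + 256 = (x - 4)^4

Eigenvalues and multiplicities (the geometric multiplicity of λ is n − rank(A − λI), which equals the number of Jordan blocks for λ):
  λ = 4: algebraic multiplicity = 4, geometric multiplicity = 2

Determining the block sizes for each eigenvalue:
  λ = 4: with am = 4 and gm = 2, the partition is not yet determined (e.g. several partitions of 4 into 2 parts exist). Let N = A − (4)·I. Computing rank(N^1) = 2, rank(N^2) = 0; the number of blocks of size ≥ j is rank(N^{j−1}) − rank(N^j), giving [2, 2]. So we have 2 block(s) of size 2 → block sizes [2, 2]

Assembling the blocks gives a Jordan form
J =
  [4, 1, 0, 0]
  [0, 4, 0, 0]
  [0, 0, 4, 1]
  [0, 0, 0, 4]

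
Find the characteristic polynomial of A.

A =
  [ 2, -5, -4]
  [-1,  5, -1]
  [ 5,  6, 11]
x^3 - 18*x^2 + 108*x - 216

Expanding det(x·I − A) (e.g. by cofactor expansion or by noting that A is similar to its Jordan form J, which has the same characteristic polynomial as A) gives
  χ_A(x) = x^3 - 18*x^2 + 108*x - 216
which factors as (x - 6)^3. The eigenvalues (with algebraic multiplicities) are λ = 6 with multiplicity 3.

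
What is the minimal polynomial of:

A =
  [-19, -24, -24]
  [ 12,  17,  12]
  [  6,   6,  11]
x^2 - 4*x - 5

The characteristic polynomial is χ_A(x) = (x - 5)^2*(x + 1), so the eigenvalues are known. The minimal polynomial is
  m_A(x) = Π_λ (x − λ)^{k_λ}
where k_λ is the size of the *largest* Jordan block for λ (equivalently, the smallest k with (A − λI)^k v = 0 for every generalised eigenvector v of λ).

  λ = -1: largest Jordan block has size 1, contributing (x + 1)
  λ = 5: largest Jordan block has size 1, contributing (x − 5)

So m_A(x) = (x - 5)*(x + 1) = x^2 - 4*x - 5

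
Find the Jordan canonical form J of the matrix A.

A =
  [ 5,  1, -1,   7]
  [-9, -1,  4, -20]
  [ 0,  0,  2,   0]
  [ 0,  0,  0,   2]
J_3(2) ⊕ J_1(2)

The characteristic polynomial is
  det(x·I − A) = x^4 - 8*x^3 + 24*x^2 - 32*x + 16 = (x - 2)^4

Eigenvalues and multiplicities (the geometric multiplicity of λ is n − rank(A − λI), which equals the number of Jordan blocks for λ):
  λ = 2: algebraic multiplicity = 4, geometric multiplicity = 2

Determining the block sizes for each eigenvalue:
  λ = 2: with am = 4 and gm = 2, the partition is not yet determined (e.g. several partitions of 4 into 2 parts exist). Let N = A − (2)·I. Computing rank(N^1) = 2, rank(N^2) = 1, rank(N^3) = 0; the number of blocks of size ≥ j is rank(N^{j−1}) − rank(N^j), giving [2, 1, 1]. So we have 1 block(s) of size 3, 1 block(s) of size 1 → block sizes [3, 1]

Assembling the blocks gives a Jordan form
J =
  [2, 1, 0, 0]
  [0, 2, 1, 0]
  [0, 0, 2, 0]
  [0, 0, 0, 2]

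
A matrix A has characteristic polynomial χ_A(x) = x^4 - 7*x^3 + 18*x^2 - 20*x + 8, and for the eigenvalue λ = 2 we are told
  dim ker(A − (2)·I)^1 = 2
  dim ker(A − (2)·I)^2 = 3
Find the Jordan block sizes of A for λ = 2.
Block sizes for λ = 2: [2, 1]

From the dimensions of kernels of powers, the number of Jordan blocks of size at least j is d_j − d_{j−1} where d_j = dim ker(N^j) (with d_0 = 0). Computing the differences gives [2, 1].
The number of blocks of size exactly k is (#blocks of size ≥ k) − (#blocks of size ≥ k + 1), so the partition is: 1 block(s) of size 1, 1 block(s) of size 2.
In nonincreasing order the block sizes are [2, 1].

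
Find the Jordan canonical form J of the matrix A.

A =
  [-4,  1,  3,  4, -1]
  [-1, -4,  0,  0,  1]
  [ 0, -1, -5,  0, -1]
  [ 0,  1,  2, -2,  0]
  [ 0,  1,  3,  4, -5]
J_3(-4) ⊕ J_2(-4)

The characteristic polynomial is
  det(x·I − A) = x^5 + 20*x^4 + 160*x^3 + 640*x^2 + 1280*x + 1024 = (x + 4)^5

Eigenvalues and multiplicities (the geometric multiplicity of λ is n − rank(A − λI), which equals the number of Jordan blocks for λ):
  λ = -4: algebraic multiplicity = 5, geometric multiplicity = 2

Determining the block sizes for each eigenvalue:
  λ = -4: with am = 5 and gm = 2, the partition is not yet determined (e.g. several partitions of 5 into 2 parts exist). Let N = A − (-4)·I. Computing rank(N^1) = 3, rank(N^2) = 1, rank(N^3) = 0; the number of blocks of size ≥ j is rank(N^{j−1}) − rank(N^j), giving [2, 2, 1]. So we have 1 block(s) of size 3, 1 block(s) of size 2 → block sizes [3, 2]

Assembling the blocks gives a Jordan form
J =
  [-4,  1,  0,  0,  0]
  [ 0, -4,  1,  0,  0]
  [ 0,  0, -4,  0,  0]
  [ 0,  0,  0, -4,  1]
  [ 0,  0,  0,  0, -4]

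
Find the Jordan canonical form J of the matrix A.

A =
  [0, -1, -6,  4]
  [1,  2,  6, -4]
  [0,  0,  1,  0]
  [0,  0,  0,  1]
J_2(1) ⊕ J_1(1) ⊕ J_1(1)

The characteristic polynomial is
  det(x·I − A) = x^4 - 4*x^3 + 6*x^2 - 4*x + 1 = (x - 1)^4

Eigenvalues and multiplicities (the geometric multiplicity of λ is n − rank(A − λI), which equals the number of Jordan blocks for λ):
  λ = 1: algebraic multiplicity = 4, geometric multiplicity = 3

Determining the block sizes for each eigenvalue:
  λ = 1: 3 blocks summing to 4 forces exactly one block of size 2 and the rest size 1 → block sizes [2, 1, 1]

Assembling the blocks gives a Jordan form
J =
  [1, 1, 0, 0]
  [0, 1, 0, 0]
  [0, 0, 1, 0]
  [0, 0, 0, 1]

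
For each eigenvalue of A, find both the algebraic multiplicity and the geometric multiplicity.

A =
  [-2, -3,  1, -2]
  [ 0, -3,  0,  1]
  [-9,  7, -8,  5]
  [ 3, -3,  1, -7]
λ = -5: alg = 4, geom = 2

Step 1 — factor the characteristic polynomial to read off the algebraic multiplicities:
  χ_A(x) = (x + 5)^4

Step 2 — compute geometric multiplicities via the rank-nullity identity g(λ) = n − rank(A − λI):
  rank(A − (-5)·I) = 2, so dim ker(A − (-5)·I) = n − 2 = 2

Summary:
  λ = -5: algebraic multiplicity = 4, geometric multiplicity = 2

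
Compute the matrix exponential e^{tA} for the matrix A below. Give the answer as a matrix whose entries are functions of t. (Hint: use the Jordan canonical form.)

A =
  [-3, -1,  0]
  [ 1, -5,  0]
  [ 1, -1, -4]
e^{tA} =
  [t*exp(-4*t) + exp(-4*t), -t*exp(-4*t), 0]
  [t*exp(-4*t), -t*exp(-4*t) + exp(-4*t), 0]
  [t*exp(-4*t), -t*exp(-4*t), exp(-4*t)]

Strategy: write A = P · J · P⁻¹ where J is a Jordan canonical form, so e^{tA} = P · e^{tJ} · P⁻¹, and e^{tJ} can be computed block-by-block.

A has Jordan form
J =
  [-4,  1,  0]
  [ 0, -4,  0]
  [ 0,  0, -4]
(up to reordering of blocks).

Per-block formulas:
  For a 2×2 Jordan block J_2(-4): exp(t · J_2(-4)) = e^(-4t)·(I + t·N), where N is the 2×2 nilpotent shift.
  For a 1×1 block at λ = -4: exp(t · [-4]) = [e^(-4t)].

After assembling e^{tJ} and conjugating by P, we get:

e^{tA} =
  [t*exp(-4*t) + exp(-4*t), -t*exp(-4*t), 0]
  [t*exp(-4*t), -t*exp(-4*t) + exp(-4*t), 0]
  [t*exp(-4*t), -t*exp(-4*t), exp(-4*t)]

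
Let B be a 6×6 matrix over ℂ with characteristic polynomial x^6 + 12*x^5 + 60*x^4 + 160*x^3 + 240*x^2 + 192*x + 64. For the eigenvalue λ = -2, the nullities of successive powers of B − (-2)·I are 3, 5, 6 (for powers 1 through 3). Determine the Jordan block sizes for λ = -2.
Block sizes for λ = -2: [3, 2, 1]

From the dimensions of kernels of powers, the number of Jordan blocks of size at least j is d_j − d_{j−1} where d_j = dim ker(N^j) (with d_0 = 0). Computing the differences gives [3, 2, 1].
The number of blocks of size exactly k is (#blocks of size ≥ k) − (#blocks of size ≥ k + 1), so the partition is: 1 block(s) of size 1, 1 block(s) of size 2, 1 block(s) of size 3.
In nonincreasing order the block sizes are [3, 2, 1].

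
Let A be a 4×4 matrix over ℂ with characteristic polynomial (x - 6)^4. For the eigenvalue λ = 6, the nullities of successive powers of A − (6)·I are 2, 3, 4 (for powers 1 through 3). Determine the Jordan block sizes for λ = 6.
Block sizes for λ = 6: [3, 1]

From the dimensions of kernels of powers, the number of Jordan blocks of size at least j is d_j − d_{j−1} where d_j = dim ker(N^j) (with d_0 = 0). Computing the differences gives [2, 1, 1].
The number of blocks of size exactly k is (#blocks of size ≥ k) − (#blocks of size ≥ k + 1), so the partition is: 1 block(s) of size 1, 1 block(s) of size 3.
In nonincreasing order the block sizes are [3, 1].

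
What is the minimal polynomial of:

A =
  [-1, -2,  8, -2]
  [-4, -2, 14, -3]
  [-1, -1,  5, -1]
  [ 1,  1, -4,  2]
x^3 - 3*x^2 + 3*x - 1

The characteristic polynomial is χ_A(x) = (x - 1)^4, so the eigenvalues are known. The minimal polynomial is
  m_A(x) = Π_λ (x − λ)^{k_λ}
where k_λ is the size of the *largest* Jordan block for λ (equivalently, the smallest k with (A − λI)^k v = 0 for every generalised eigenvector v of λ).

  λ = 1: largest Jordan block has size 3, contributing (x − 1)^3

So m_A(x) = (x - 1)^3 = x^3 - 3*x^2 + 3*x - 1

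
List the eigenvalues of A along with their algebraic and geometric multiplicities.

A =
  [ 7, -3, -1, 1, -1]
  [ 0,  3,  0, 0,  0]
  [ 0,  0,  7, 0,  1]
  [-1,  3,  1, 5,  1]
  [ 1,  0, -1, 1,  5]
λ = 3: alg = 1, geom = 1; λ = 6: alg = 4, geom = 2

Step 1 — factor the characteristic polynomial to read off the algebraic multiplicities:
  χ_A(x) = (x - 6)^4*(x - 3)

Step 2 — compute geometric multiplicities via the rank-nullity identity g(λ) = n − rank(A − λI):
  rank(A − (3)·I) = 4, so dim ker(A − (3)·I) = n − 4 = 1
  rank(A − (6)·I) = 3, so dim ker(A − (6)·I) = n − 3 = 2

Summary:
  λ = 3: algebraic multiplicity = 1, geometric multiplicity = 1
  λ = 6: algebraic multiplicity = 4, geometric multiplicity = 2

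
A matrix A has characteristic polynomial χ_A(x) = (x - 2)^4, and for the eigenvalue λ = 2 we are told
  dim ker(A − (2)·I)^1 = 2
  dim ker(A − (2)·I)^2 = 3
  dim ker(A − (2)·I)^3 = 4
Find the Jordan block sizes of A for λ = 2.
Block sizes for λ = 2: [3, 1]

From the dimensions of kernels of powers, the number of Jordan blocks of size at least j is d_j − d_{j−1} where d_j = dim ker(N^j) (with d_0 = 0). Computing the differences gives [2, 1, 1].
The number of blocks of size exactly k is (#blocks of size ≥ k) − (#blocks of size ≥ k + 1), so the partition is: 1 block(s) of size 1, 1 block(s) of size 3.
In nonincreasing order the block sizes are [3, 1].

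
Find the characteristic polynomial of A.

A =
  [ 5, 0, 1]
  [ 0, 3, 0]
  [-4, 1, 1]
x^3 - 9*x^2 + 27*x - 27

Expanding det(x·I − A) (e.g. by cofactor expansion or by noting that A is similar to its Jordan form J, which has the same characteristic polynomial as A) gives
  χ_A(x) = x^3 - 9*x^2 + 27*x - 27
which factors as (x - 3)^3. The eigenvalues (with algebraic multiplicities) are λ = 3 with multiplicity 3.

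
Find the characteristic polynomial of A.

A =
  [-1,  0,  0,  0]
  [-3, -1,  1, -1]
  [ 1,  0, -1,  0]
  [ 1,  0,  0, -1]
x^4 + 4*x^3 + 6*x^2 + 4*x + 1

Expanding det(x·I − A) (e.g. by cofactor expansion or by noting that A is similar to its Jordan form J, which has the same characteristic polynomial as A) gives
  χ_A(x) = x^4 + 4*x^3 + 6*x^2 + 4*x + 1
which factors as (x + 1)^4. The eigenvalues (with algebraic multiplicities) are λ = -1 with multiplicity 4.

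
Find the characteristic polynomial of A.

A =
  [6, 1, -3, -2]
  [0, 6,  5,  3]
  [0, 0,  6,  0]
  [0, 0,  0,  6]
x^4 - 24*x^3 + 216*x^2 - 864*x + 1296

Expanding det(x·I − A) (e.g. by cofactor expansion or by noting that A is similar to its Jordan form J, which has the same characteristic polynomial as A) gives
  χ_A(x) = x^4 - 24*x^3 + 216*x^2 - 864*x + 1296
which factors as (x - 6)^4. The eigenvalues (with algebraic multiplicities) are λ = 6 with multiplicity 4.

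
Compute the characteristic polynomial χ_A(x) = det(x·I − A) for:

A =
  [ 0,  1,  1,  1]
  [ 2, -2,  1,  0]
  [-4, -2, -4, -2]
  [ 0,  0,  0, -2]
x^4 + 8*x^3 + 24*x^2 + 32*x + 16

Expanding det(x·I − A) (e.g. by cofactor expansion or by noting that A is similar to its Jordan form J, which has the same characteristic polynomial as A) gives
  χ_A(x) = x^4 + 8*x^3 + 24*x^2 + 32*x + 16
which factors as (x + 2)^4. The eigenvalues (with algebraic multiplicities) are λ = -2 with multiplicity 4.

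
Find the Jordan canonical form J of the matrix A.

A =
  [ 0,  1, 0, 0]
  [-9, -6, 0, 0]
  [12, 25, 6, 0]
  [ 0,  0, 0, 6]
J_2(-3) ⊕ J_1(6) ⊕ J_1(6)

The characteristic polynomial is
  det(x·I − A) = x^4 - 6*x^3 - 27*x^2 + 108*x + 324 = (x - 6)^2*(x + 3)^2

Eigenvalues and multiplicities (the geometric multiplicity of λ is n − rank(A − λI), which equals the number of Jordan blocks for λ):
  λ = -3: algebraic multiplicity = 2, geometric multiplicity = 1
  λ = 6: algebraic multiplicity = 2, geometric multiplicity = 2

Determining the block sizes for each eigenvalue:
  λ = -3: one block (gm = 1), so the single block has size am = 2 → block sizes [2]
  λ = 6: gm = am = 2, so every block has size 1 → block sizes [1, 1]

Assembling the blocks gives a Jordan form
J =
  [-3,  1, 0, 0]
  [ 0, -3, 0, 0]
  [ 0,  0, 6, 0]
  [ 0,  0, 0, 6]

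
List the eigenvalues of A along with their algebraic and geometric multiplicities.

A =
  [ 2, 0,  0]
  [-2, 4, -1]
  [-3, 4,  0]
λ = 2: alg = 3, geom = 1

Step 1 — factor the characteristic polynomial to read off the algebraic multiplicities:
  χ_A(x) = (x - 2)^3

Step 2 — compute geometric multiplicities via the rank-nullity identity g(λ) = n − rank(A − λI):
  rank(A − (2)·I) = 2, so dim ker(A − (2)·I) = n − 2 = 1

Summary:
  λ = 2: algebraic multiplicity = 3, geometric multiplicity = 1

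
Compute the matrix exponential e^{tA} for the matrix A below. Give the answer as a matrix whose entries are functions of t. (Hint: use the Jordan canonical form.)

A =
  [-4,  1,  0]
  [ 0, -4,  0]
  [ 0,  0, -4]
e^{tA} =
  [exp(-4*t), t*exp(-4*t), 0]
  [0, exp(-4*t), 0]
  [0, 0, exp(-4*t)]

Strategy: write A = P · J · P⁻¹ where J is a Jordan canonical form, so e^{tA} = P · e^{tJ} · P⁻¹, and e^{tJ} can be computed block-by-block.

A has Jordan form
J =
  [-4,  1,  0]
  [ 0, -4,  0]
  [ 0,  0, -4]
(up to reordering of blocks).

Per-block formulas:
  For a 1×1 block at λ = -4: exp(t · [-4]) = [e^(-4t)].
  For a 2×2 Jordan block J_2(-4): exp(t · J_2(-4)) = e^(-4t)·(I + t·N), where N is the 2×2 nilpotent shift.

After assembling e^{tJ} and conjugating by P, we get:

e^{tA} =
  [exp(-4*t), t*exp(-4*t), 0]
  [0, exp(-4*t), 0]
  [0, 0, exp(-4*t)]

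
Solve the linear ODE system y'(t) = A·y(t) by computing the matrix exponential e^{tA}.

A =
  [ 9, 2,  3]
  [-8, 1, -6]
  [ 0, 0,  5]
e^{tA} =
  [4*t*exp(5*t) + exp(5*t), 2*t*exp(5*t), 3*t*exp(5*t)]
  [-8*t*exp(5*t), -4*t*exp(5*t) + exp(5*t), -6*t*exp(5*t)]
  [0, 0, exp(5*t)]

Strategy: write A = P · J · P⁻¹ where J is a Jordan canonical form, so e^{tA} = P · e^{tJ} · P⁻¹, and e^{tJ} can be computed block-by-block.

A has Jordan form
J =
  [5, 1, 0]
  [0, 5, 0]
  [0, 0, 5]
(up to reordering of blocks).

Per-block formulas:
  For a 1×1 block at λ = 5: exp(t · [5]) = [e^(5t)].
  For a 2×2 Jordan block J_2(5): exp(t · J_2(5)) = e^(5t)·(I + t·N), where N is the 2×2 nilpotent shift.

After assembling e^{tJ} and conjugating by P, we get:

e^{tA} =
  [4*t*exp(5*t) + exp(5*t), 2*t*exp(5*t), 3*t*exp(5*t)]
  [-8*t*exp(5*t), -4*t*exp(5*t) + exp(5*t), -6*t*exp(5*t)]
  [0, 0, exp(5*t)]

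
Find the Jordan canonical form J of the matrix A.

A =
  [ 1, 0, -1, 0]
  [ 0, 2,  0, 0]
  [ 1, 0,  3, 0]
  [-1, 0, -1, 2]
J_2(2) ⊕ J_1(2) ⊕ J_1(2)

The characteristic polynomial is
  det(x·I − A) = x^4 - 8*x^3 + 24*x^2 - 32*x + 16 = (x - 2)^4

Eigenvalues and multiplicities (the geometric multiplicity of λ is n − rank(A − λI), which equals the number of Jordan blocks for λ):
  λ = 2: algebraic multiplicity = 4, geometric multiplicity = 3

Determining the block sizes for each eigenvalue:
  λ = 2: 3 blocks summing to 4 forces exactly one block of size 2 and the rest size 1 → block sizes [2, 1, 1]

Assembling the blocks gives a Jordan form
J =
  [2, 1, 0, 0]
  [0, 2, 0, 0]
  [0, 0, 2, 0]
  [0, 0, 0, 2]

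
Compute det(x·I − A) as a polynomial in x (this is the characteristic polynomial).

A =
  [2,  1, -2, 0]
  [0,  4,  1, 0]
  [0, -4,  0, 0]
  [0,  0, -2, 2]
x^4 - 8*x^3 + 24*x^2 - 32*x + 16

Expanding det(x·I − A) (e.g. by cofactor expansion or by noting that A is similar to its Jordan form J, which has the same characteristic polynomial as A) gives
  χ_A(x) = x^4 - 8*x^3 + 24*x^2 - 32*x + 16
which factors as (x - 2)^4. The eigenvalues (with algebraic multiplicities) are λ = 2 with multiplicity 4.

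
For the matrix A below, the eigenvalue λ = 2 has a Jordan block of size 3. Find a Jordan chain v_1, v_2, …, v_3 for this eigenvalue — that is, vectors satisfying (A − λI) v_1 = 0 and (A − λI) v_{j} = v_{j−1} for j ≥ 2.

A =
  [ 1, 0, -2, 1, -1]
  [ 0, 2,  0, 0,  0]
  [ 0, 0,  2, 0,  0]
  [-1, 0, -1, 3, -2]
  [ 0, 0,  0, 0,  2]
A Jordan chain for λ = 2 of length 3:
v_1 = (1, 0, 0, 1, 0)ᵀ
v_2 = (-2, 0, 0, -1, 0)ᵀ
v_3 = (0, 0, 1, 0, 0)ᵀ

Let N = A − (2)·I. We want v_3 with N^3 v_3 = 0 but N^2 v_3 ≠ 0; then v_{j-1} := N · v_j for j = 3, …, 2.

Pick v_3 = (0, 0, 1, 0, 0)ᵀ.
Then v_2 = N · v_3 = (-2, 0, 0, -1, 0)ᵀ.
Then v_1 = N · v_2 = (1, 0, 0, 1, 0)ᵀ.

Sanity check: (A − (2)·I) v_1 = (0, 0, 0, 0, 0)ᵀ = 0. ✓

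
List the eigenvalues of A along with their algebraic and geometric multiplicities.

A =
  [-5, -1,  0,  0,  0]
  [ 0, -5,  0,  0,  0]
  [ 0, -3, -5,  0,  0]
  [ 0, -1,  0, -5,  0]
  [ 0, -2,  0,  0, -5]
λ = -5: alg = 5, geom = 4

Step 1 — factor the characteristic polynomial to read off the algebraic multiplicities:
  χ_A(x) = (x + 5)^5

Step 2 — compute geometric multiplicities via the rank-nullity identity g(λ) = n − rank(A − λI):
  rank(A − (-5)·I) = 1, so dim ker(A − (-5)·I) = n − 1 = 4

Summary:
  λ = -5: algebraic multiplicity = 5, geometric multiplicity = 4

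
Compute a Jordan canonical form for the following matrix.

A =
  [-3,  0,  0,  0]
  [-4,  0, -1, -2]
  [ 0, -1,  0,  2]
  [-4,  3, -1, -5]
J_1(-3) ⊕ J_1(-3) ⊕ J_2(-1)

The characteristic polynomial is
  det(x·I − A) = x^4 + 8*x^3 + 22*x^2 + 24*x + 9 = (x + 1)^2*(x + 3)^2

Eigenvalues and multiplicities (the geometric multiplicity of λ is n − rank(A − λI), which equals the number of Jordan blocks for λ):
  λ = -3: algebraic multiplicity = 2, geometric multiplicity = 2
  λ = -1: algebraic multiplicity = 2, geometric multiplicity = 1

Determining the block sizes for each eigenvalue:
  λ = -3: gm = am = 2, so every block has size 1 → block sizes [1, 1]
  λ = -1: one block (gm = 1), so the single block has size am = 2 → block sizes [2]

Assembling the blocks gives a Jordan form
J =
  [-3,  0,  0,  0]
  [ 0, -3,  0,  0]
  [ 0,  0, -1,  1]
  [ 0,  0,  0, -1]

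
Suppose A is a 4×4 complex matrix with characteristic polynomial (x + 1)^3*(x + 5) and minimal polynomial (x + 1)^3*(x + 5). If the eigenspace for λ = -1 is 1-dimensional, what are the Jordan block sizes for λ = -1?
Block sizes for λ = -1: [3]

Step 1 — from the characteristic polynomial, algebraic multiplicity of λ = -1 is 3. From dim ker(A − (-1)·I) = 1, there are exactly 1 Jordan blocks for λ = -1.
Step 2 — from the minimal polynomial, the factor (x + 1)^3 tells us the largest block for λ = -1 has size 3.
Step 3 — with total size 3, 1 blocks, and largest block 3, the block sizes (in nonincreasing order) are [3].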